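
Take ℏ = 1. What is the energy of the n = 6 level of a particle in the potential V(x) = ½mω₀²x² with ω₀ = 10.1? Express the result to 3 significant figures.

E = 65.7

The oscillator eigenvalues are E_n = ℏω₀(n + ½), so E_6 = 10.1 × 6.5 = 65.65.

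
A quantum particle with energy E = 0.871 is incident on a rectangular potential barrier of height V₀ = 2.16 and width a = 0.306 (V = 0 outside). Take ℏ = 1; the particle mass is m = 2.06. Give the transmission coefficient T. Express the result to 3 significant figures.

T = 0.622

E < V₀: inside the barrier ψ ∝ e^{±κx} with κ = √(2m(V₀ − E))/ℏ = 2.304.
κa = 0.7052, sinh(κa) = 0.7651.
Matching ψ, ψ′ at both faces gives T = [1 + V₀² sinh²(κa) / (4E(V₀ − E))]⁻¹ = 1/1.608 = 0.622.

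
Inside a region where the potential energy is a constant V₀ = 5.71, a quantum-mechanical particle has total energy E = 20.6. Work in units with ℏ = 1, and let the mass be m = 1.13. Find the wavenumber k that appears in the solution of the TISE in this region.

k = 5.80

With E > V₀ the solution is oscillatory, ψ ∝ e^{±ikx} with k = √(2m(E − V₀))/ℏ.
k = √(2 × 1.13 × 14.89) = 5.801.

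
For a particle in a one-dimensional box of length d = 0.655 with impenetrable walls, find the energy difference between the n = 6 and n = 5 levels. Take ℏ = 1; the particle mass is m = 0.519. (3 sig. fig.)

ΔE = 244

E_n = n²π²ℏ²/(2md²), so ΔE = (6² − 5²) π²ℏ²/(2md²).
ΔE = 11 × π² / (2 × 0.519 × 0.655²) = 243.8.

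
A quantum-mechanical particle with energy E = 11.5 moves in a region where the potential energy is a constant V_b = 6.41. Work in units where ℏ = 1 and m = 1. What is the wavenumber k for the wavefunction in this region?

With E > V_b the solution is oscillatory, ψ ∝ e^{±ikx} with k = √(2m(E − V_b))/ℏ.
k = √(2 × 1 × 5.09) = 3.191.

k = 3.19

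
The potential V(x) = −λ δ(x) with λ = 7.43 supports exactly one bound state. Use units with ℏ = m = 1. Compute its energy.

E = -27.6

The bound state is ψ(x) = √κ e^{−κ|x|}. The derivative jump ψ'(0⁺) − ψ'(0⁻) = −(2mλ/ℏ²)ψ(0) fixes κ = mλ/ℏ² = 7.430.
Then E = −ℏ²κ²/(2m) = −mλ²/(2ℏ²) = -27.60.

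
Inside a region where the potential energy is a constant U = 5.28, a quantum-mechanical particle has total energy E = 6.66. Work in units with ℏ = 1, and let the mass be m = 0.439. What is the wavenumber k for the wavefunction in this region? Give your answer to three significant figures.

With E > U the solution is oscillatory, ψ ∝ e^{±ikx} with k = √(2m(E − U))/ℏ.
k = √(2 × 0.439 × 1.38) = 1.101.

k = 1.10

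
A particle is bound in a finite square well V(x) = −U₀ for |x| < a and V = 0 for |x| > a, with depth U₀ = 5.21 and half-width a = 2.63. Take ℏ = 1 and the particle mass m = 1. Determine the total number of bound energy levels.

Define the well-strength parameter z₀ = (a/ℏ)√(2mU₀) = 2.63 × √(2·1·5.21) = 8.490.
The even/odd transcendental equations gain one root per π/2 in z₀, giving N = 1 + ⌊2z₀/π⌋ = 1 + ⌊5.405⌋ = 6.

N = 6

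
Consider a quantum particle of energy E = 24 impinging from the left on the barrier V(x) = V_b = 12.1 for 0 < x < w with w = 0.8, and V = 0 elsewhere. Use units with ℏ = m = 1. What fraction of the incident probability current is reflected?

R = 0.0575

Above the barrier the interior wavenumber is k₂ = √(2m(E − V_b))/ℏ = 4.879, giving phase k₂w = 3.903.
T = [1 + V_b² sin²(k₂w) / (4E(E − V_b))]⁻¹ = 1/1.061 = 0.943.
R = 1 − T = 0.0575.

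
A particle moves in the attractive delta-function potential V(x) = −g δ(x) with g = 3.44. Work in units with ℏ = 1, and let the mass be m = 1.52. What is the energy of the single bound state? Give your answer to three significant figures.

For x ≠ 0 the bound state is ψ ∝ e^{−κ|x|}; integrating the TISE across the delta gives the cusp condition 2κ = 2mg/ℏ², so κ = 5.229.
Then E = −ℏ²κ²/(2m) = −mg²/(2ℏ²) = -8.994.

E = -8.99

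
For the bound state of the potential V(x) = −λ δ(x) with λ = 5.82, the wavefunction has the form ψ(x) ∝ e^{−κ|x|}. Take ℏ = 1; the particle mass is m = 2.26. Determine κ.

Integrating the TISE across x = 0 gives the cusp condition ψ'(0⁺) − ψ'(0⁻) = −(2mλ/ℏ²)ψ(0).
With ψ ∝ e^{−κ|x|} this yields −2κ = −2mλ/ℏ², so κ = mλ/ℏ² = 13.15.

κ = 13.2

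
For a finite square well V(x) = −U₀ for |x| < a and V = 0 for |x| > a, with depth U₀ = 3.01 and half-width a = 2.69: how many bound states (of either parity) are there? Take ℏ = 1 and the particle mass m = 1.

The dimensionless depth is z₀ = a√(2mU₀)/ℏ = 2.69 × √(6.020) = 6.600.
The even/odd transcendental equations gain one root per π/2 in z₀, giving N = 1 + ⌊2z₀/π⌋ = 1 + ⌊4.202⌋ = 5.

N = 5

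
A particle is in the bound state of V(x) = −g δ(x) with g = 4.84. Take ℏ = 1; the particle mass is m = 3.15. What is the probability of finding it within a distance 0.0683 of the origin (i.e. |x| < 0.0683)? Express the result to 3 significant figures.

P = 0.875

The normalised bound state is ψ = √κ e^{−κ|x|} with κ = mg/ℏ² = 15.25.
P(|x| < d) = ∫_{−d}^{d} κ e^{−2κ|x|} dx = 1 − e^{−2κd} = 1 − e^{−2.083} = 0.8754.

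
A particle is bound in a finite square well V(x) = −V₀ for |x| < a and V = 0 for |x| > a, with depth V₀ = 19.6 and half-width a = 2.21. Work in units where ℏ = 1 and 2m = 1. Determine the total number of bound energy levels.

The dimensionless depth is z₀ = a√(2mV₀)/ℏ = 2.21 × √(19.60) = 9.784.
The even/odd transcendental equations gain one root per π/2 in z₀, giving N = 1 + ⌊2z₀/π⌋ = 1 + ⌊6.229⌋ = 7.

N = 7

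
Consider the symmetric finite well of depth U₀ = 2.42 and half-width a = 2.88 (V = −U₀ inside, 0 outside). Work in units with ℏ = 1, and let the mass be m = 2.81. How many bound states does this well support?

N = 7

The dimensionless depth is z₀ = a√(2mU₀)/ℏ = 2.88 × √(13.60) = 10.62.
The even/odd transcendental equations gain one root per π/2 in z₀, giving N = 1 + ⌊2z₀/π⌋ = 1 + ⌊6.762⌋ = 7.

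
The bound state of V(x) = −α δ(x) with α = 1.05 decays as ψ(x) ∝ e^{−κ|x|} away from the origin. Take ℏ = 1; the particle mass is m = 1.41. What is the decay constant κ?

κ = 1.48

Integrate −(ℏ²/2m)ψ'' − αδ(x)ψ = Eψ from −ε to +ε: the ψ'' term gives ψ'(0⁺) − ψ'(0⁻) and the δ term gives −(2mα/ℏ²)ψ(0).
With ψ ∝ e^{−κ|x|} this yields −2κ = −2mα/ℏ², so κ = mα/ℏ² = 1.481.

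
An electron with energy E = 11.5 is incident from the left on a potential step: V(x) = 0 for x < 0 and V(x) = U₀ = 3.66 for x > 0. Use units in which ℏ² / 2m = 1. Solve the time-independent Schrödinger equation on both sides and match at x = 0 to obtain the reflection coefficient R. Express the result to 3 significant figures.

On each side the TISE gives plane waves with k = √(2m(E − V))/ℏ: k₁ = √(2·½·11.5) = 3.391, k₂ = √(2·½·7.84) = 2.800.
Continuity of ψ and ψ′ at the step yields the reflection amplitude r = (k₁ − k₂)/(k₁ + k₂) = 0.09549; thus R = |r|² = 0.009117, T = 0.9909.

R = 0.00912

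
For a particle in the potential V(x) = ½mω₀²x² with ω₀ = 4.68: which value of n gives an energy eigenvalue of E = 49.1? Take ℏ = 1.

n = 10

Invert E_n = (n + ½)ℏω₀: n = E/ℏω₀ − ½ = 9.991, so n = 10.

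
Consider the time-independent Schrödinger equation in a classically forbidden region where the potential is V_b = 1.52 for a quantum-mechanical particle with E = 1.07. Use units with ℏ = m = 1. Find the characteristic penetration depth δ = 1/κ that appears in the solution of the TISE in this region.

Since E < V_b the TISE in this region is ψ'' = κ²ψ with κ = √(2m(V_b − E))/ℏ.
κ = √(2 × 1 × 0.45) = 0.9487. The penetration depth is δ = 1/κ = 1.05.

δ = 1.05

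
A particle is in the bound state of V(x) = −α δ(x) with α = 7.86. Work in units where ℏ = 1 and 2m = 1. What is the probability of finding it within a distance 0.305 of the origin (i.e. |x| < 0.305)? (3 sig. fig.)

The normalised bound state is ψ = √κ e^{−κ|x|} with κ = mα/ℏ² = 3.930.
P(|x| < d) = ∫_{−d}^{d} κ e^{−2κ|x|} dx = 1 − e^{−2κd} = 1 − e^{−2.397} = 0.9090.

P = 0.909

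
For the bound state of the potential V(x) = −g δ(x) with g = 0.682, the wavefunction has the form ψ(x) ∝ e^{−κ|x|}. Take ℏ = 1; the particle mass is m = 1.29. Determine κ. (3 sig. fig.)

κ = 0.880

Integrating the TISE across x = 0 gives the cusp condition ψ'(0⁺) − ψ'(0⁻) = −(2mg/ℏ²)ψ(0).
With ψ ∝ e^{−κ|x|} this yields −2κ = −2mg/ℏ², so κ = mg/ℏ² = 0.8798.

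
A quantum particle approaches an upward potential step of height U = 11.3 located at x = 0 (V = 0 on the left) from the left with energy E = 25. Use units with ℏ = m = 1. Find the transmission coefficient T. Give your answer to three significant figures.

On each side the TISE gives plane waves with k = √(2m(E − V))/ℏ: k₁ = √(2·1·25) = 7.071, k₂ = √(2·1·13.7) = 5.235.
Continuity of ψ and ψ′ at the step yields the reflection amplitude r = (k₁ − k₂)/(k₁ + k₂) = 0.1492; thus R = |r|² = 0.02227, T = 0.9777.

T = 0.978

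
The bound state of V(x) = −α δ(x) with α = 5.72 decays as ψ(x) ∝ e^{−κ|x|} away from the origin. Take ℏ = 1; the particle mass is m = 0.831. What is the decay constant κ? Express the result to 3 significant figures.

Integrate −(ℏ²/2m)ψ'' − αδ(x)ψ = Eψ from −ε to +ε: the ψ'' term gives ψ'(0⁺) − ψ'(0⁻) and the δ term gives −(2mα/ℏ²)ψ(0).
With ψ ∝ e^{−κ|x|} this yields −2κ = −2mα/ℏ², so κ = mα/ℏ² = 4.753.

κ = 4.75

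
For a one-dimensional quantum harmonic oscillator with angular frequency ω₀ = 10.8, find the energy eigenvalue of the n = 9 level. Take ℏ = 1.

E = 103

Using E_n = (n + ½)ℏω₀: E_9 = 9.5 × 10.8 = 102.6.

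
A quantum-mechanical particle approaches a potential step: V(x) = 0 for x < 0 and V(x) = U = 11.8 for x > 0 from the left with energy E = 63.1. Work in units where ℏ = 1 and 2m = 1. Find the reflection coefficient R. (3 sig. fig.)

R = 0.00267

The wavenumbers are k₁ = √(2mE)/ℏ = 7.944 on the left and k₂ = √(2m(E − U))/ℏ = 7.162 on the right.
Continuity of ψ and ψ′ at the step yields the reflection amplitude r = (k₁ − k₂)/(k₁ + k₂) = 0.05171; thus R = |r|² = 0.002674, T = 0.9973.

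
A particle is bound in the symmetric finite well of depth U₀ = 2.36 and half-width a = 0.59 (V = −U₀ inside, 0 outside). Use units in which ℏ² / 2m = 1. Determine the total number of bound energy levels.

N = 1

The dimensionless depth is z₀ = a√(2mU₀)/ℏ = 0.59 × √(2.360) = 0.9064.
A new bound state (alternating even/odd) appears each time z₀ passes a multiple of π/2, so N = ⌊2z₀/π⌋ + 1 = ⌊0.5770⌋ + 1 = 1.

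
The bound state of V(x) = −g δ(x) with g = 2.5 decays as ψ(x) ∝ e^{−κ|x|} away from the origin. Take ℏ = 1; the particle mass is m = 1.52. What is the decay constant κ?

κ = 3.80

Integrating the TISE across x = 0 gives the cusp condition ψ'(0⁺) − ψ'(0⁻) = −(2mg/ℏ²)ψ(0).
With ψ ∝ e^{−κ|x|} this yields −2κ = −2mg/ℏ², so κ = mg/ℏ² = 3.800.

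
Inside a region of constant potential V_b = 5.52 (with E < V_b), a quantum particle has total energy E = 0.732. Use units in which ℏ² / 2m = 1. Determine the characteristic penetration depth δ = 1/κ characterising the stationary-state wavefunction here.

δ = 0.457

Since E < V_b the TISE in this region is ψ'' = κ²ψ with κ = √(2m(V_b − E))/ℏ.
κ = √(2 × 0.5 × 4.788) = 2.188. The penetration depth is δ = 1/κ = 0.457.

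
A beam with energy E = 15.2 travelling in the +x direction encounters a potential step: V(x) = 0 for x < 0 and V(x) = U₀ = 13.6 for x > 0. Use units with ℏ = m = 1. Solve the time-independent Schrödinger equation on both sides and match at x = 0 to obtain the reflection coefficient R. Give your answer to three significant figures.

The wavenumbers are k₁ = √(2mE)/ℏ = 5.514 on the left and k₂ = √(2m(E − U₀))/ℏ = 1.789 on the right.
Matching ψ and ψ′ at x = 0 gives r = (k₁ − k₂)/(k₁ + k₂), so R = r² = 0.2602 and T = 1 − R = 0.7398.

R = 0.260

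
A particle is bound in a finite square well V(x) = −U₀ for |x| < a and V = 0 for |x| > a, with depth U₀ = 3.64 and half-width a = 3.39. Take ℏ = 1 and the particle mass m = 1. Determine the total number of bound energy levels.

Define the well-strength parameter z₀ = (a/ℏ)√(2mU₀) = 3.39 × √(2·1·3.64) = 9.147.
A new bound state (alternating even/odd) appears each time z₀ passes a multiple of π/2, so N = ⌊2z₀/π⌋ + 1 = ⌊5.823⌋ + 1 = 6.

N = 6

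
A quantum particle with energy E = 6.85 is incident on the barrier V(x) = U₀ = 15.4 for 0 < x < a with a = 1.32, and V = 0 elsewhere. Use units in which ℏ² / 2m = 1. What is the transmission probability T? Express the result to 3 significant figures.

T = 0.00175

E < U₀: inside the barrier ψ ∝ e^{±κx} with κ = √(2m(U₀ − E))/ℏ = 2.924.
κa = 3.860, sinh(κa) = 23.72.
The exact tunnelling result is T⁻¹ = 1 + U₀² sinh²(κa) / [4E(U₀ − E)] = 570.4, so T = 0.00175.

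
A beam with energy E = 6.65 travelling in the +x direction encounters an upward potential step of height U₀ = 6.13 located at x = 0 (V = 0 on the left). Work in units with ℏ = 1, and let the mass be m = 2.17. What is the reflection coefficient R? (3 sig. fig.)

R = 0.317

On each side the TISE gives plane waves with k = √(2m(E − V))/ℏ: k₁ = √(2·2.17·6.65) = 5.372, k₂ = √(2·2.17·0.52) = 1.502.
Continuity of ψ and ψ′ at the step yields the reflection amplitude r = (k₁ − k₂)/(k₁ + k₂) = 0.5629; thus R = |r|² = 0.3169, T = 0.6831.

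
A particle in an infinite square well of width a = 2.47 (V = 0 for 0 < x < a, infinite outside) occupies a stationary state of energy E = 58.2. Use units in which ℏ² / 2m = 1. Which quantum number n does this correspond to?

n = 6

For an infinite well E_n = n²π²ℏ²/(2ma²), so n = (a/πℏ)√(2mE).
n = (2.47/π) × √(2 × 0.5 × 58.2) = 5.998 → n = 6.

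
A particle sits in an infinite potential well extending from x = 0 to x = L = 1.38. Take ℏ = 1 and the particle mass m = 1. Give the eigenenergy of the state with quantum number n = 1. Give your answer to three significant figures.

E = 2.59

Requiring ψ(0) = ψ(L) = 0 quantises k = nπ/L, hence E_n = ℏ²k²/2m = n²π²ℏ²/(2mL²).
E_1 = 1² × π² / (2 × 1 × 1.38²) = 2.591.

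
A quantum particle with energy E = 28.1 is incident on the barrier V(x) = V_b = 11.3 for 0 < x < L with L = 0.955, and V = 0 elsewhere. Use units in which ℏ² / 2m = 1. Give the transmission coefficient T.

E > V_b: inside the barrier k₂ = √(2m(E − V_b))/ℏ = 4.099, k₂L = 3.914.
Matching at both interfaces gives T⁻¹ = 1 + V_b² sin²(k₂L) / [4E(E − V_b)] = 1.033, hence T = 0.968.

T = 0.968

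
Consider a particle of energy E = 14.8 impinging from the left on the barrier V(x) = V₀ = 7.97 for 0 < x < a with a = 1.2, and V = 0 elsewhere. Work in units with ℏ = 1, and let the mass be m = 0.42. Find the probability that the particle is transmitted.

Above the barrier the interior wavenumber is k₂ = √(2m(E − V₀))/ℏ = 2.395, giving phase k₂a = 2.874.
T = [1 + V₀² sin²(k₂a) / (4E(E − V₀))]⁻¹ = 1/1.011 = 0.989.

T = 0.989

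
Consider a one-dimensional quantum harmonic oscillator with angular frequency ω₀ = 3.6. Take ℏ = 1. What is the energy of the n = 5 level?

E = 19.8

The oscillator eigenvalues are E_n = ℏω₀(n + ½), so E_5 = 3.6 × 5.5 = 19.80.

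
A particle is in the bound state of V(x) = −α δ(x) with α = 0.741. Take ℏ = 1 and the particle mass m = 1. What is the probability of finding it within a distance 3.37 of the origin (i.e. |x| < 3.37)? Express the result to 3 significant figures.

The normalised bound state is ψ = √κ e^{−κ|x|} with κ = mα/ℏ² = 0.7410.
P(|x| < d) = ∫_{−d}^{d} κ e^{−2κ|x|} dx = 1 − e^{−2κd} = 1 − e^{−4.994} = 0.9932.

P = 0.993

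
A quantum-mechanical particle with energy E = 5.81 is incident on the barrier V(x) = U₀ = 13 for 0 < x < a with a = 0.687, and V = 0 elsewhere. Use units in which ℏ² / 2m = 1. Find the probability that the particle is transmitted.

E < U₀: inside the barrier ψ ∝ e^{±κx} with κ = √(2m(U₀ − E))/ℏ = 2.681.
κa = 1.842, sinh(κa) = 3.076.
The exact tunnelling result is T⁻¹ = 1 + U₀² sinh²(κa) / [4E(U₀ − E)] = 10.57, so T = 0.0946.

T = 0.0946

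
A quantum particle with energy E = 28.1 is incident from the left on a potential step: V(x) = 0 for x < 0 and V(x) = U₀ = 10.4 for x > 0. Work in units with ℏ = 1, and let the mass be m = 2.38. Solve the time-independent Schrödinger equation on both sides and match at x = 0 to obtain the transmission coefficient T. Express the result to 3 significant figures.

T = 0.987

On each side the TISE gives plane waves with k = √(2m(E − V))/ℏ: k₁ = √(2·2.38·28.1) = 11.57, k₂ = √(2·2.38·17.7) = 9.179.
Continuity of ψ and ψ′ at the step yields the reflection amplitude r = (k₁ − k₂)/(k₁ + k₂) = 0.1150; thus R = |r|² = 0.01323, T = 0.9868.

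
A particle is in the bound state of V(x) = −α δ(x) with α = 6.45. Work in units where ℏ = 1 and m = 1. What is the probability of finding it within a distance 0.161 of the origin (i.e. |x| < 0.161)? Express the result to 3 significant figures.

P = 0.875

The normalised bound state is ψ = √κ e^{−κ|x|} with κ = mα/ℏ² = 6.450.
P(|x| < d) = ∫_{−d}^{d} κ e^{−2κ|x|} dx = 1 − e^{−2κd} = 1 − e^{−2.077} = 0.8747.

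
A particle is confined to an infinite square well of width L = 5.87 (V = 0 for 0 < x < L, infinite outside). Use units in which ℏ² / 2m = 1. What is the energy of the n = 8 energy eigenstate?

E = 18.3

The infinite-well eigenfunctions ψ_n = √(2/L) sin(nπx/L) vanish at both walls, giving E_n = n²π²ℏ²/(2mL²).
E_8 = 8² × π² / (2 × 0.5 × 5.87²) = 18.33.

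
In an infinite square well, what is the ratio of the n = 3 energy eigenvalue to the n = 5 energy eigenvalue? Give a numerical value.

Since E_n ∝ n², the ratio is (3/5)² = 0.36.

0.36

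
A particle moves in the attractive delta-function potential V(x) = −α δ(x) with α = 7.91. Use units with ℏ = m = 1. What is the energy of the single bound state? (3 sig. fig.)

The bound state is ψ(x) = √κ e^{−κ|x|}. The derivative jump ψ'(0⁺) − ψ'(0⁻) = −(2mα/ℏ²)ψ(0) fixes κ = mα/ℏ² = 7.910.
Then E = −ℏ²κ²/(2m) = −mα²/(2ℏ²) = -31.28.

E = -31.3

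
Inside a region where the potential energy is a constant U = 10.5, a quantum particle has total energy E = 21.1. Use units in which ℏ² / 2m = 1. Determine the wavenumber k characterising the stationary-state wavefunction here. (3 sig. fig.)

With E > U the solution is oscillatory, ψ ∝ e^{±ikx} with k = √(2m(E − U))/ℏ.
k = √(2 × 0.5 × 10.6) = 3.256.

k = 3.26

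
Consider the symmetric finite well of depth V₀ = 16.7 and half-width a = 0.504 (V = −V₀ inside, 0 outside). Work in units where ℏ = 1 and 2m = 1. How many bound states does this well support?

N = 2

Define the well-strength parameter z₀ = (a/ℏ)√(2mV₀) = 0.504 × √(2·0.5·16.7) = 2.060.
The even/odd transcendental equations gain one root per π/2 in z₀, giving N = 1 + ⌊2z₀/π⌋ = 1 + ⌊1.311⌋ = 2.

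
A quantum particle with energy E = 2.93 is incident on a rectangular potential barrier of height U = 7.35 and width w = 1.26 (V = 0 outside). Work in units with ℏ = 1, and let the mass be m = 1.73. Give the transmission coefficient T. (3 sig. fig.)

E < U: inside the barrier ψ ∝ e^{±κx} with κ = √(2m(U − E))/ℏ = 3.911.
κw = 4.927, sinh(κw) = 69.01.
Matching ψ, ψ′ at both faces gives T = [1 + U² sinh²(κw) / (4E(U − E))]⁻¹ = 1/4967 = 0.000201.

T = 0.000201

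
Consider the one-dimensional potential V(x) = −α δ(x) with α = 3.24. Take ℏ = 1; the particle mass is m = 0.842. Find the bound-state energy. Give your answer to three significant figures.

E = -4.42

The bound state is ψ(x) = √κ e^{−κ|x|}. The derivative jump ψ'(0⁺) − ψ'(0⁻) = −(2mα/ℏ²)ψ(0) fixes κ = mα/ℏ² = 2.728.
Then E = −ℏ²κ²/(2m) = −mα²/(2ℏ²) = -4.419.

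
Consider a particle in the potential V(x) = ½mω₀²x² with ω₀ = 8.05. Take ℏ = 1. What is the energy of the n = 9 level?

E = 76.5

Using E_n = (n + ½)ℏω₀: E_9 = 9.5 × 8.05 = 76.48.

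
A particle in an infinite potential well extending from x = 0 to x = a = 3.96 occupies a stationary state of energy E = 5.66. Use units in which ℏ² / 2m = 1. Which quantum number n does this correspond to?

For an infinite well E_n = n²π²ℏ²/(2ma²), so n = (a/πℏ)√(2mE).
n = (3.96/π) × √(2 × 0.5 × 5.66) = 2.999 → n = 3.

n = 3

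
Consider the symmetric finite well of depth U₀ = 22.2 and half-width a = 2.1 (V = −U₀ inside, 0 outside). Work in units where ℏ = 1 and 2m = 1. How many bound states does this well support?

Define the well-strength parameter z₀ = (a/ℏ)√(2mU₀) = 2.1 × √(2·0.5·22.2) = 9.895.
The even/odd transcendental equations gain one root per π/2 in z₀, giving N = 1 + ⌊2z₀/π⌋ = 1 + ⌊6.299⌋ = 7.

N = 7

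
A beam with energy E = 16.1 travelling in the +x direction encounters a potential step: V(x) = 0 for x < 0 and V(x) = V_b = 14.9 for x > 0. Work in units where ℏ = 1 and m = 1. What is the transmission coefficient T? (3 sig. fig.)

On each side the TISE gives plane waves with k = √(2m(E − V))/ℏ: k₁ = √(2·1·16.1) = 5.675, k₂ = √(2·1·1.2) = 1.549.
Continuity of ψ and ψ′ at the step yields the reflection amplitude r = (k₁ − k₂)/(k₁ + k₂) = 0.5711; thus R = |r|² = 0.3261, T = 0.6739.

T = 0.674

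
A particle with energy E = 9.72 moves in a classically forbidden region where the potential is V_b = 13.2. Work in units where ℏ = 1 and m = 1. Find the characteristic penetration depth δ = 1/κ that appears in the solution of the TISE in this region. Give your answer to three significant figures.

δ = 0.379

Since E < V_b the TISE in this region is ψ'' = κ²ψ with κ = √(2m(V_b − E))/ℏ.
κ = √(2 × 1 × 3.48) = 2.638. The penetration depth is δ = 1/κ = 0.379.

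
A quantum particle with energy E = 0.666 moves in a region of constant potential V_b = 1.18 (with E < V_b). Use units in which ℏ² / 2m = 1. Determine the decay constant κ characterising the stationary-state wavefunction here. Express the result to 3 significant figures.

κ = 0.717

Since E < V_b the TISE in this region is ψ'' = κ²ψ with κ = √(2m(V_b − E))/ℏ.
κ = √(2 × 0.5 × 0.514) = 0.7169.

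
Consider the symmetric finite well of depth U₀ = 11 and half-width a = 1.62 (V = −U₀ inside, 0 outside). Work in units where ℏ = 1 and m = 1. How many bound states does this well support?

N = 5

Define the well-strength parameter z₀ = (a/ℏ)√(2mU₀) = 1.62 × √(2·1·11) = 7.598.
A new bound state (alternating even/odd) appears each time z₀ passes a multiple of π/2, so N = ⌊2z₀/π⌋ + 1 = ⌊4.837⌋ + 1 = 5.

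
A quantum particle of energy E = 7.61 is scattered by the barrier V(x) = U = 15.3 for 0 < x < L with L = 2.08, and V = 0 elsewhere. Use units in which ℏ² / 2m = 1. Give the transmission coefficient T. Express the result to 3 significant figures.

Since E < U the interior solution is evanescent with decay constant κ = √(2m(U − E))/ℏ = 2.773.
κL = 5.768, sinh(κL) = 159.9.
Matching ψ, ψ′ at both faces gives T = [1 + U² sinh²(κL) / (4E(U − E))]⁻¹ = 1/25590 = 0.0000391.

T = 0.0000391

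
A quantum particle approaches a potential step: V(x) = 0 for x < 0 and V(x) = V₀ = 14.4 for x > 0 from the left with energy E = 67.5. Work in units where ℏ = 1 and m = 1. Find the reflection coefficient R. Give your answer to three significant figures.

R = 0.00359

On each side the TISE gives plane waves with k = √(2m(E − V))/ℏ: k₁ = √(2·1·67.5) = 11.62, k₂ = √(2·1·53.1) = 10.31.
Continuity of ψ and ψ′ at the step yields the reflection amplitude r = (k₁ − k₂)/(k₁ + k₂) = 0.05992; thus R = |r|² = 0.003590, T = 0.9964.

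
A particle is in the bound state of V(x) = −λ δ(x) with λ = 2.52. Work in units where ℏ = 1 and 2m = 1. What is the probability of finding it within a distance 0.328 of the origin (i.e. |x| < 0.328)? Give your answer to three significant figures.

P = 0.562

The normalised bound state is ψ = √κ e^{−κ|x|} with κ = mλ/ℏ² = 1.260.
P(|x| < d) = ∫_{−d}^{d} κ e^{−2κ|x|} dx = 1 − e^{−2κd} = 1 − e^{−0.8266} = 0.5624.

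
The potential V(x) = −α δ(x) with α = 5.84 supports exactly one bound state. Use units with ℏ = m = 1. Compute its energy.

E = -17.1

The bound state is ψ(x) = √κ e^{−κ|x|}. The derivative jump ψ'(0⁺) − ψ'(0⁻) = −(2mα/ℏ²)ψ(0) fixes κ = mα/ℏ² = 5.840.
Then E = −ℏ²κ²/(2m) = −mα²/(2ℏ²) = -17.05.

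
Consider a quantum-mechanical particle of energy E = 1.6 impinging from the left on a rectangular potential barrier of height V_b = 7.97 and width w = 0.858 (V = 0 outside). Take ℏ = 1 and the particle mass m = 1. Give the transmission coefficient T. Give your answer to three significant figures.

T = 0.00561

E < V_b: inside the barrier ψ ∝ e^{±κx} with κ = √(2m(V_b − E))/ℏ = 3.569.
κw = 3.062, sinh(κw) = 10.67.
The exact tunnelling result is T⁻¹ = 1 + V_b² sinh²(κw) / [4E(V_b − E)] = 178.3, so T = 0.00561.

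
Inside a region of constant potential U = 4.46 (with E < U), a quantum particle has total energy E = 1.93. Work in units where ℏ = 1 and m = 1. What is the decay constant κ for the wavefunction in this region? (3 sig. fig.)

κ = 2.25

Since E < U the TISE in this region is ψ'' = κ²ψ with κ = √(2m(U − E))/ℏ.
κ = √(2 × 1 × 2.53) = 2.249.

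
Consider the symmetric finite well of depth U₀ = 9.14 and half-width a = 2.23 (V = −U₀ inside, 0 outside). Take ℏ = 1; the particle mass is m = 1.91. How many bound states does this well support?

The dimensionless depth is z₀ = a√(2mU₀)/ℏ = 2.23 × √(34.91) = 13.18.
The even/odd transcendental equations gain one root per π/2 in z₀, giving N = 1 + ⌊2z₀/π⌋ = 1 + ⌊8.389⌋ = 9.

N = 9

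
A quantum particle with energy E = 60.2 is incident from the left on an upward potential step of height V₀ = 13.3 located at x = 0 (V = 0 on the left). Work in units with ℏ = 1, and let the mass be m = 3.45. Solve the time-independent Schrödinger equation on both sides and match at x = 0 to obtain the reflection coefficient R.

R = 0.00389

The wavenumbers are k₁ = √(2mE)/ℏ = 20.38 on the left and k₂ = √(2m(E − V₀))/ℏ = 17.99 on the right.
Continuity of ψ and ψ′ at the step yields the reflection amplitude r = (k₁ − k₂)/(k₁ + k₂) = 0.06233; thus R = |r|² = 0.003885, T = 0.9961.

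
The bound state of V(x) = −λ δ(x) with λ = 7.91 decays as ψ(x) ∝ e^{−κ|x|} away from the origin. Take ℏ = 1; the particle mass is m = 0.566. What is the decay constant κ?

κ = 4.48

Integrating the TISE across x = 0 gives the cusp condition ψ'(0⁺) − ψ'(0⁻) = −(2mλ/ℏ²)ψ(0).
With ψ ∝ e^{−κ|x|} this yields −2κ = −2mλ/ℏ², so κ = mλ/ℏ² = 4.477.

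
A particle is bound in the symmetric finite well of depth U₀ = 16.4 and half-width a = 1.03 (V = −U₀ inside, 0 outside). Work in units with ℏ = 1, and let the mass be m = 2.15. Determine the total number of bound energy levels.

N = 6

Define the well-strength parameter z₀ = (a/ℏ)√(2mU₀) = 1.03 × √(2·2.15·16.4) = 8.650.
The even/odd transcendental equations gain one root per π/2 in z₀, giving N = 1 + ⌊2z₀/π⌋ = 1 + ⌊5.506⌋ = 6.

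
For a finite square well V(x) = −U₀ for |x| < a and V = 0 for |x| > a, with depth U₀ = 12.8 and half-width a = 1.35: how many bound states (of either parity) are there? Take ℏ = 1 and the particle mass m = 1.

Define the well-strength parameter z₀ = (a/ℏ)√(2mU₀) = 1.35 × √(2·1·12.8) = 6.831.
A new bound state (alternating even/odd) appears each time z₀ passes a multiple of π/2, so N = ⌊2z₀/π⌋ + 1 = ⌊4.348⌋ + 1 = 5.

N = 5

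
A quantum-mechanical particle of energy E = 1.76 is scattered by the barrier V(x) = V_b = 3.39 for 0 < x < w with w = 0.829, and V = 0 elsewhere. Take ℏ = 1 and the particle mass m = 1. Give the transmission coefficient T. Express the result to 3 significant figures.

T = 0.182

E < V_b: inside the barrier ψ ∝ e^{±κx} with κ = √(2m(V_b − E))/ℏ = 1.806.
κw = 1.497, sinh(κw) = 2.122.
The exact tunnelling result is T⁻¹ = 1 + V_b² sinh²(κw) / [4E(V_b − E)] = 5.508, so T = 0.182.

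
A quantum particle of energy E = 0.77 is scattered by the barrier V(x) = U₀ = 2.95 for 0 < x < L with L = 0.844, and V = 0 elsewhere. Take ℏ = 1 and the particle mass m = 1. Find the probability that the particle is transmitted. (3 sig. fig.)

T = 0.0880

E < U₀: inside the barrier ψ ∝ e^{±κx} with κ = √(2m(U₀ − E))/ℏ = 2.088.
κL = 1.762, sinh(κL) = 2.827.
The exact tunnelling result is T⁻¹ = 1 + U₀² sinh²(κL) / [4E(U₀ − E)] = 11.36, so T = 0.0880.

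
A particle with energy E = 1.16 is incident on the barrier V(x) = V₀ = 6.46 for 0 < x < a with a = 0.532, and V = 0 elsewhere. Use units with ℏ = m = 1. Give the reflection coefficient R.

R = 0.927

Since E < V₀ the interior solution is evanescent with decay constant κ = √(2m(V₀ − E))/ℏ = 3.256.
κa = 1.732, sinh(κa) = 2.738.
Matching ψ, ψ′ at both faces gives T = [1 + V₀² sinh²(κa) / (4E(V₀ − E))]⁻¹ = 1/13.72 = 0.0729.
R = 1 − T = 0.927.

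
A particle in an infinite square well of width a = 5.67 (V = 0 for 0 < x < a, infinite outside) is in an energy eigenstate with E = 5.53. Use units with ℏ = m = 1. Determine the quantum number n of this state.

n = 6

From E_n = n²π²ℏ²/(2ma²) invert to n = √(2ma²E)/(πℏ).
n = (5.67/π) × √(2 × 1 × 5.53) = 6.002 → n = 6.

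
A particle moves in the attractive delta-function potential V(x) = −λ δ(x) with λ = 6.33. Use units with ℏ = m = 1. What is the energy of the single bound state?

E = -20.0

The bound state is ψ(x) = √κ e^{−κ|x|}. The derivative jump ψ'(0⁺) − ψ'(0⁻) = −(2mλ/ℏ²)ψ(0) fixes κ = mλ/ℏ² = 6.330.
Then E = −ℏ²κ²/(2m) = −mλ²/(2ℏ²) = -20.03.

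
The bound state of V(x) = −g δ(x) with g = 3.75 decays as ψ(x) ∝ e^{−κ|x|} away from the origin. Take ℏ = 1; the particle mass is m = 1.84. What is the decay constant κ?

κ = 6.90

Integrate −(ℏ²/2m)ψ'' − gδ(x)ψ = Eψ from −ε to +ε: the ψ'' term gives ψ'(0⁺) − ψ'(0⁻) and the δ term gives −(2mg/ℏ²)ψ(0).
With ψ ∝ e^{−κ|x|} this yields −2κ = −2mg/ℏ², so κ = mg/ℏ² = 6.900.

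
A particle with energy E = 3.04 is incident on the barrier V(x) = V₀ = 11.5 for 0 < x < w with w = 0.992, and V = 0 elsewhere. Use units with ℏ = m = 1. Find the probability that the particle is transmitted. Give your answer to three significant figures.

Since E < V₀ the interior solution is evanescent with decay constant κ = √(2m(V₀ − E))/ℏ = 4.113.
κw = 4.080, sinh(κw) = 29.58.
The exact tunnelling result is T⁻¹ = 1 + V₀² sinh²(κw) / [4E(V₀ − E)] = 1126, so T = 0.000888.

T = 0.000888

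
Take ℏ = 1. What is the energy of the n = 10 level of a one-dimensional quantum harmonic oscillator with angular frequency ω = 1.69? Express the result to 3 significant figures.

The oscillator eigenvalues are E_n = ℏω(n + ½), so E_10 = 1.69 × 10.5 = 17.75.

E = 17.7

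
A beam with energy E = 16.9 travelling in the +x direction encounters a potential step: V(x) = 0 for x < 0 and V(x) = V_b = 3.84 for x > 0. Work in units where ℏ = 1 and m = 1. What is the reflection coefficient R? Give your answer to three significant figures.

The wavenumbers are k₁ = √(2mE)/ℏ = 5.814 on the left and k₂ = √(2m(E − V_b))/ℏ = 5.111 on the right.
Matching ψ and ψ′ at x = 0 gives r = (k₁ − k₂)/(k₁ + k₂), so R = r² = 0.004141 and T = 1 − R = 0.9959.

R = 0.00414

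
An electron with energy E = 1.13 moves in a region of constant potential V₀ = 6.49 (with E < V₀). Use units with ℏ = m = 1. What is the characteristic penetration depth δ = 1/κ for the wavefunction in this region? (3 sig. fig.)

δ = 0.305

Since E < V₀ the TISE in this region is ψ'' = κ²ψ with κ = √(2m(V₀ − E))/ℏ.
κ = √(2 × 1 × 5.36) = 3.274. The penetration depth is δ = 1/κ = 0.305.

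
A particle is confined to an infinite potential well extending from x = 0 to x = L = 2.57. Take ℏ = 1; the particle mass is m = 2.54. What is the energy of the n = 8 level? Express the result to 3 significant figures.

The infinite-well eigenfunctions ψ_n = √(2/L) sin(nπx/L) vanish at both walls, giving E_n = n²π²ℏ²/(2mL²).
E_8 = 8² × π² / (2 × 2.54 × 2.57²) = 18.83.

E = 18.8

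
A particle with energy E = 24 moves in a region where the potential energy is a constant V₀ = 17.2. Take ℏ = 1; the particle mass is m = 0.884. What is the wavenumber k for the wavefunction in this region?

k = 3.47

With E > V₀ the solution is oscillatory, ψ ∝ e^{±ikx} with k = √(2m(E − V₀))/ℏ.
k = √(2 × 0.884 × 6.8) = 3.467.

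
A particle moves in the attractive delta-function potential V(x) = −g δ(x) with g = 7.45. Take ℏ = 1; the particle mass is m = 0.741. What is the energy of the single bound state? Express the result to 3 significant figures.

The bound state is ψ(x) = √κ e^{−κ|x|}. The derivative jump ψ'(0⁺) − ψ'(0⁻) = −(2mg/ℏ²)ψ(0) fixes κ = mg/ℏ² = 5.520.
Then E = −ℏ²κ²/(2m) = −mg²/(2ℏ²) = -20.56.

E = -20.6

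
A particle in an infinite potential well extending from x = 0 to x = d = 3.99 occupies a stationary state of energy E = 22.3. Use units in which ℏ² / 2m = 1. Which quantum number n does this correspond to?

From E_n = n²π²ℏ²/(2md²) invert to n = √(2md²E)/(πℏ).
n = (3.99/π) × √(2 × 0.5 × 22.3) = 5.998 → n = 6.

n = 6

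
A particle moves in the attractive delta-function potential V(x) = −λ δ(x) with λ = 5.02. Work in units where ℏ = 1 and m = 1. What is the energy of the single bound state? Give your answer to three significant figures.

The bound state is ψ(x) = √κ e^{−κ|x|}. The derivative jump ψ'(0⁺) − ψ'(0⁻) = −(2mλ/ℏ²)ψ(0) fixes κ = mλ/ℏ² = 5.020.
Then E = −ℏ²κ²/(2m) = −mλ²/(2ℏ²) = -12.60.

E = -12.6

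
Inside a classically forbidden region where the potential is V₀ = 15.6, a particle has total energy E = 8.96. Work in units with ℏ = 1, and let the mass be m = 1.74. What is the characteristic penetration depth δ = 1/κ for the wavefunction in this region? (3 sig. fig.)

Since E < V₀ the TISE in this region is ψ'' = κ²ψ with κ = √(2m(V₀ − E))/ℏ.
κ = √(2 × 1.74 × 6.64) = 4.807. The penetration depth is δ = 1/κ = 0.208.

δ = 0.208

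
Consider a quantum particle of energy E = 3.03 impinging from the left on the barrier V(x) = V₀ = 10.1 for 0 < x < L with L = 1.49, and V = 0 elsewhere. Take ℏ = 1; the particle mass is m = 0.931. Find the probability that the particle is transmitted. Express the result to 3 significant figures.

E < V₀: inside the barrier ψ ∝ e^{±κx} with κ = √(2m(V₀ − E))/ℏ = 3.628.
κL = 5.406, sinh(κL) = 111.4.
The exact tunnelling result is T⁻¹ = 1 + V₀² sinh²(κL) / [4E(V₀ − E)] = 14770, so T = 0.0000677.

T = 0.0000677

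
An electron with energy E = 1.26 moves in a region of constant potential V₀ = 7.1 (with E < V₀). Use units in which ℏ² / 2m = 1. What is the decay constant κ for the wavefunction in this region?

κ = 2.42

Since E < V₀ the TISE in this region is ψ'' = κ²ψ with κ = √(2m(V₀ − E))/ℏ.
κ = √(2 × 0.5 × 5.84) = 2.417.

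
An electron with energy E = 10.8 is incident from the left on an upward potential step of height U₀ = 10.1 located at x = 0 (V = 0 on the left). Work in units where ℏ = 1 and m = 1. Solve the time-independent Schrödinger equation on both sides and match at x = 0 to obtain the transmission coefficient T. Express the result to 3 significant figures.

The wavenumbers are k₁ = √(2mE)/ℏ = 4.648 on the left and k₂ = √(2m(E − U₀))/ℏ = 1.183 on the right.
Continuity of ψ and ψ′ at the step yields the reflection amplitude r = (k₁ − k₂)/(k₁ + k₂) = 0.5941; thus R = |r|² = 0.3530, T = 0.6470.

T = 0.647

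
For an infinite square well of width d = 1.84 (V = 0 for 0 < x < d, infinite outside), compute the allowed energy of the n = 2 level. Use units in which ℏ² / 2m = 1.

E = 11.7

The infinite-well eigenfunctions ψ_n = √(2/d) sin(nπx/d) vanish at both walls, giving E_n = n²π²ℏ²/(2md²).
E_2 = 2² × π² / (2 × 0.5 × 1.84²) = 11.66.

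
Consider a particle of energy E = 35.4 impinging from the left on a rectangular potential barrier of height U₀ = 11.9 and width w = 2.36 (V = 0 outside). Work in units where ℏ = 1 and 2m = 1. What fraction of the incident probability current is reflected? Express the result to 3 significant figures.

R = 0.0335

Above the barrier the interior wavenumber is k₂ = √(2m(E − U₀))/ℏ = 4.848, giving phase k₂w = 11.44.
T = [1 + U₀² sin²(k₂w) / (4E(E − U₀))]⁻¹ = 1/1.035 = 0.966.
R = 1 − T = 0.0335.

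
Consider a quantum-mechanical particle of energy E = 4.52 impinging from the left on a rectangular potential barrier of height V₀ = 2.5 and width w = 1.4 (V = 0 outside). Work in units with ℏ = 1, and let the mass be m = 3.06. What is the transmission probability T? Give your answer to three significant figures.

E > V₀: inside the barrier k₂ = √(2m(E − V₀))/ℏ = 3.516, k₂w = 4.922.
Matching at both interfaces gives T⁻¹ = 1 + V₀² sin²(k₂w) / [4E(E − V₀)] = 1.164, hence T = 0.859.

T = 0.859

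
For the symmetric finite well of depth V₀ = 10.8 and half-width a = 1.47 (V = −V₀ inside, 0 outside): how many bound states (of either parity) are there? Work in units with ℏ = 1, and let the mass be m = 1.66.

The dimensionless depth is z₀ = a√(2mV₀)/ℏ = 1.47 × √(35.86) = 8.802.
The even/odd transcendental equations gain one root per π/2 in z₀, giving N = 1 + ⌊2z₀/π⌋ = 1 + ⌊5.604⌋ = 6.

N = 6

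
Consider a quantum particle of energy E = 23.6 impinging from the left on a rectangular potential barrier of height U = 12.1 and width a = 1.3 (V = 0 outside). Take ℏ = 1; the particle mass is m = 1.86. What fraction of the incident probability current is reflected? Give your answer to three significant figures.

Above the barrier the interior wavenumber is k₂ = √(2m(E − U))/ℏ = 6.541, giving phase k₂a = 8.503.
T = [1 + U² sin²(k₂a) / (4E(E − U))]⁻¹ = 1/1.086 = 0.921.
R = 1 − T = 0.0789.

R = 0.0789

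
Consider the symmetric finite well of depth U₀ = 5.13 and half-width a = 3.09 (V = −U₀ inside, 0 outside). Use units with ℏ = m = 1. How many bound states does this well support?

N = 7

The dimensionless depth is z₀ = a√(2mU₀)/ℏ = 3.09 × √(10.26) = 9.898.
The even/odd transcendental equations gain one root per π/2 in z₀, giving N = 1 + ⌊2z₀/π⌋ = 1 + ⌊6.301⌋ = 7.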